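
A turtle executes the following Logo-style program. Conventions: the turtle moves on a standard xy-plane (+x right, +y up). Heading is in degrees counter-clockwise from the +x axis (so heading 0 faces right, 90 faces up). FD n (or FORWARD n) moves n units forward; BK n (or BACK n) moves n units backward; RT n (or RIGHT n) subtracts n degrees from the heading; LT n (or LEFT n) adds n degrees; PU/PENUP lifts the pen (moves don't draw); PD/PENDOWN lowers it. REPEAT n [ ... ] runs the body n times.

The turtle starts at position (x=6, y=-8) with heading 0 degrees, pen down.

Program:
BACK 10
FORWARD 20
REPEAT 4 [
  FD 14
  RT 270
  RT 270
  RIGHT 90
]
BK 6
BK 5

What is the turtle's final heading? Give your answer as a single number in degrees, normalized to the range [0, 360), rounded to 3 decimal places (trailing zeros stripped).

Executing turtle program step by step:
Start: pos=(6,-8), heading=0, pen down
BK 10: (6,-8) -> (-4,-8) [heading=0, draw]
FD 20: (-4,-8) -> (16,-8) [heading=0, draw]
REPEAT 4 [
  -- iteration 1/4 --
  FD 14: (16,-8) -> (30,-8) [heading=0, draw]
  RT 270: heading 0 -> 90
  RT 270: heading 90 -> 180
  RT 90: heading 180 -> 90
  -- iteration 2/4 --
  FD 14: (30,-8) -> (30,6) [heading=90, draw]
  RT 270: heading 90 -> 180
  RT 270: heading 180 -> 270
  RT 90: heading 270 -> 180
  -- iteration 3/4 --
  FD 14: (30,6) -> (16,6) [heading=180, draw]
  RT 270: heading 180 -> 270
  RT 270: heading 270 -> 0
  RT 90: heading 0 -> 270
  -- iteration 4/4 --
  FD 14: (16,6) -> (16,-8) [heading=270, draw]
  RT 270: heading 270 -> 0
  RT 270: heading 0 -> 90
  RT 90: heading 90 -> 0
]
BK 6: (16,-8) -> (10,-8) [heading=0, draw]
BK 5: (10,-8) -> (5,-8) [heading=0, draw]
Final: pos=(5,-8), heading=0, 8 segment(s) drawn

Answer: 0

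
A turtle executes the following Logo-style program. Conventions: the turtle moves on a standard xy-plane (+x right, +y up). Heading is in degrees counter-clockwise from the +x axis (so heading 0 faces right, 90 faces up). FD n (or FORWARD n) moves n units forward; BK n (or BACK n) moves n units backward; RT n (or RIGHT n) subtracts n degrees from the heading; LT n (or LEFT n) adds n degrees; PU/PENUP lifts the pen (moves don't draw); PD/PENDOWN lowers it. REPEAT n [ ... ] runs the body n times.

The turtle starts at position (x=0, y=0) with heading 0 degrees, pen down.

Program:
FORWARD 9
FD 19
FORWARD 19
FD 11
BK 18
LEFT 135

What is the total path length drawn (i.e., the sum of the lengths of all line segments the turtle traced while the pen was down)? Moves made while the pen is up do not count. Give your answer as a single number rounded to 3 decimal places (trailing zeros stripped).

Executing turtle program step by step:
Start: pos=(0,0), heading=0, pen down
FD 9: (0,0) -> (9,0) [heading=0, draw]
FD 19: (9,0) -> (28,0) [heading=0, draw]
FD 19: (28,0) -> (47,0) [heading=0, draw]
FD 11: (47,0) -> (58,0) [heading=0, draw]
BK 18: (58,0) -> (40,0) [heading=0, draw]
LT 135: heading 0 -> 135
Final: pos=(40,0), heading=135, 5 segment(s) drawn

Segment lengths:
  seg 1: (0,0) -> (9,0), length = 9
  seg 2: (9,0) -> (28,0), length = 19
  seg 3: (28,0) -> (47,0), length = 19
  seg 4: (47,0) -> (58,0), length = 11
  seg 5: (58,0) -> (40,0), length = 18
Total = 76

Answer: 76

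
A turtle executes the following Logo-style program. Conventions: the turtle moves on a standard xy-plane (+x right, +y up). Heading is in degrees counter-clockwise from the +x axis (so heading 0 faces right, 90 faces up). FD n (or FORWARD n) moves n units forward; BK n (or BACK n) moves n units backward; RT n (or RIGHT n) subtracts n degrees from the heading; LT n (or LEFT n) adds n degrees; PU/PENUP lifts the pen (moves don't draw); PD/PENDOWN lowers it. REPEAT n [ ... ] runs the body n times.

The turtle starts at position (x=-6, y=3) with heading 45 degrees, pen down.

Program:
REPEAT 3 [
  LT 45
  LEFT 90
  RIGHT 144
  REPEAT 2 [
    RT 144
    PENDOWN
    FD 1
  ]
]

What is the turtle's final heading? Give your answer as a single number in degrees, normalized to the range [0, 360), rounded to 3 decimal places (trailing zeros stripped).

Answer: 234

Derivation:
Executing turtle program step by step:
Start: pos=(-6,3), heading=45, pen down
REPEAT 3 [
  -- iteration 1/3 --
  LT 45: heading 45 -> 90
  LT 90: heading 90 -> 180
  RT 144: heading 180 -> 36
  REPEAT 2 [
    -- iteration 1/2 --
    RT 144: heading 36 -> 252
    PD: pen down
    FD 1: (-6,3) -> (-6.309,2.049) [heading=252, draw]
    -- iteration 2/2 --
    RT 144: heading 252 -> 108
    PD: pen down
    FD 1: (-6.309,2.049) -> (-6.618,3) [heading=108, draw]
  ]
  -- iteration 2/3 --
  LT 45: heading 108 -> 153
  LT 90: heading 153 -> 243
  RT 144: heading 243 -> 99
  REPEAT 2 [
    -- iteration 1/2 --
    RT 144: heading 99 -> 315
    PD: pen down
    FD 1: (-6.618,3) -> (-5.911,2.293) [heading=315, draw]
    -- iteration 2/2 --
    RT 144: heading 315 -> 171
    PD: pen down
    FD 1: (-5.911,2.293) -> (-6.899,2.449) [heading=171, draw]
  ]
  -- iteration 3/3 --
  LT 45: heading 171 -> 216
  LT 90: heading 216 -> 306
  RT 144: heading 306 -> 162
  REPEAT 2 [
    -- iteration 1/2 --
    RT 144: heading 162 -> 18
    PD: pen down
    FD 1: (-6.899,2.449) -> (-5.948,2.758) [heading=18, draw]
    -- iteration 2/2 --
    RT 144: heading 18 -> 234
    PD: pen down
    FD 1: (-5.948,2.758) -> (-6.535,1.949) [heading=234, draw]
  ]
]
Final: pos=(-6.535,1.949), heading=234, 6 segment(s) drawn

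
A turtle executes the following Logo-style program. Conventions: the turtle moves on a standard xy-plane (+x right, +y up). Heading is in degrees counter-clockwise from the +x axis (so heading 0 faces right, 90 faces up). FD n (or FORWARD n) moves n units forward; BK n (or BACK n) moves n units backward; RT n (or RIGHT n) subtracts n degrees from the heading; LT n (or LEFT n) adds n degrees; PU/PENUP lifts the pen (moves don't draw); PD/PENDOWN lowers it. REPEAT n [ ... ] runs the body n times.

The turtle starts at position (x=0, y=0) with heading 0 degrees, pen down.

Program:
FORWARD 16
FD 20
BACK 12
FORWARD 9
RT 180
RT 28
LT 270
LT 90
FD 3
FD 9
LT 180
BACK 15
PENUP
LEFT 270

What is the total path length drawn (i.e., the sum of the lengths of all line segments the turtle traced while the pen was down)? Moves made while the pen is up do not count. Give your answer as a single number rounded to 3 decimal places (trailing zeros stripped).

Executing turtle program step by step:
Start: pos=(0,0), heading=0, pen down
FD 16: (0,0) -> (16,0) [heading=0, draw]
FD 20: (16,0) -> (36,0) [heading=0, draw]
BK 12: (36,0) -> (24,0) [heading=0, draw]
FD 9: (24,0) -> (33,0) [heading=0, draw]
RT 180: heading 0 -> 180
RT 28: heading 180 -> 152
LT 270: heading 152 -> 62
LT 90: heading 62 -> 152
FD 3: (33,0) -> (30.351,1.408) [heading=152, draw]
FD 9: (30.351,1.408) -> (22.405,5.634) [heading=152, draw]
LT 180: heading 152 -> 332
BK 15: (22.405,5.634) -> (9.16,12.676) [heading=332, draw]
PU: pen up
LT 270: heading 332 -> 242
Final: pos=(9.16,12.676), heading=242, 7 segment(s) drawn

Segment lengths:
  seg 1: (0,0) -> (16,0), length = 16
  seg 2: (16,0) -> (36,0), length = 20
  seg 3: (36,0) -> (24,0), length = 12
  seg 4: (24,0) -> (33,0), length = 9
  seg 5: (33,0) -> (30.351,1.408), length = 3
  seg 6: (30.351,1.408) -> (22.405,5.634), length = 9
  seg 7: (22.405,5.634) -> (9.16,12.676), length = 15
Total = 84

Answer: 84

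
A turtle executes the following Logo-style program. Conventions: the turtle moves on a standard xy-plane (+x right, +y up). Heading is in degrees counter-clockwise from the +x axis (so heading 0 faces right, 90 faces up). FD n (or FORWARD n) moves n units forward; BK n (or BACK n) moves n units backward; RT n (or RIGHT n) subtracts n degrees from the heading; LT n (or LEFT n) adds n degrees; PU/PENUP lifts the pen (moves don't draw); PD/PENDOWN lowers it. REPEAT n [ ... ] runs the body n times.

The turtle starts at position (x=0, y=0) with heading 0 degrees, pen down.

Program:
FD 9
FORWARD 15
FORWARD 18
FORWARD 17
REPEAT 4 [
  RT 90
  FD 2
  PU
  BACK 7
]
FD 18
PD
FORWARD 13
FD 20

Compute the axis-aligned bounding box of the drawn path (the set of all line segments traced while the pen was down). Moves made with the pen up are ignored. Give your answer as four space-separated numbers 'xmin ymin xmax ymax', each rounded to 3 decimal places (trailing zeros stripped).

Answer: 0 -2 110 0

Derivation:
Executing turtle program step by step:
Start: pos=(0,0), heading=0, pen down
FD 9: (0,0) -> (9,0) [heading=0, draw]
FD 15: (9,0) -> (24,0) [heading=0, draw]
FD 18: (24,0) -> (42,0) [heading=0, draw]
FD 17: (42,0) -> (59,0) [heading=0, draw]
REPEAT 4 [
  -- iteration 1/4 --
  RT 90: heading 0 -> 270
  FD 2: (59,0) -> (59,-2) [heading=270, draw]
  PU: pen up
  BK 7: (59,-2) -> (59,5) [heading=270, move]
  -- iteration 2/4 --
  RT 90: heading 270 -> 180
  FD 2: (59,5) -> (57,5) [heading=180, move]
  PU: pen up
  BK 7: (57,5) -> (64,5) [heading=180, move]
  -- iteration 3/4 --
  RT 90: heading 180 -> 90
  FD 2: (64,5) -> (64,7) [heading=90, move]
  PU: pen up
  BK 7: (64,7) -> (64,0) [heading=90, move]
  -- iteration 4/4 --
  RT 90: heading 90 -> 0
  FD 2: (64,0) -> (66,0) [heading=0, move]
  PU: pen up
  BK 7: (66,0) -> (59,0) [heading=0, move]
]
FD 18: (59,0) -> (77,0) [heading=0, move]
PD: pen down
FD 13: (77,0) -> (90,0) [heading=0, draw]
FD 20: (90,0) -> (110,0) [heading=0, draw]
Final: pos=(110,0), heading=0, 7 segment(s) drawn

Segment endpoints: x in {0, 9, 24, 42, 59, 77, 90, 110}, y in {-2, 0, 0, 0, 0}
xmin=0, ymin=-2, xmax=110, ymax=0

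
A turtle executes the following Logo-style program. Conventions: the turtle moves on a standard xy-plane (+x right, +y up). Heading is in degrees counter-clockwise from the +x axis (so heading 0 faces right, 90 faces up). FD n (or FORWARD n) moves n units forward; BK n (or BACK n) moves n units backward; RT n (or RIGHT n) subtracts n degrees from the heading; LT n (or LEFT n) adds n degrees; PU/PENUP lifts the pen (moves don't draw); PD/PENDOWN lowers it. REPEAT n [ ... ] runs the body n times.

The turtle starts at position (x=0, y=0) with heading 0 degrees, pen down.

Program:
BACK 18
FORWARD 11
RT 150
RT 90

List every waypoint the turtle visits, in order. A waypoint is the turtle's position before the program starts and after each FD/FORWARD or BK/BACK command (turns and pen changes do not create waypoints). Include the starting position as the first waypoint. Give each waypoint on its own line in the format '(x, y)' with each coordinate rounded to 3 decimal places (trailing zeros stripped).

Answer: (0, 0)
(-18, 0)
(-7, 0)

Derivation:
Executing turtle program step by step:
Start: pos=(0,0), heading=0, pen down
BK 18: (0,0) -> (-18,0) [heading=0, draw]
FD 11: (-18,0) -> (-7,0) [heading=0, draw]
RT 150: heading 0 -> 210
RT 90: heading 210 -> 120
Final: pos=(-7,0), heading=120, 2 segment(s) drawn
Waypoints (3 total):
(0, 0)
(-18, 0)
(-7, 0)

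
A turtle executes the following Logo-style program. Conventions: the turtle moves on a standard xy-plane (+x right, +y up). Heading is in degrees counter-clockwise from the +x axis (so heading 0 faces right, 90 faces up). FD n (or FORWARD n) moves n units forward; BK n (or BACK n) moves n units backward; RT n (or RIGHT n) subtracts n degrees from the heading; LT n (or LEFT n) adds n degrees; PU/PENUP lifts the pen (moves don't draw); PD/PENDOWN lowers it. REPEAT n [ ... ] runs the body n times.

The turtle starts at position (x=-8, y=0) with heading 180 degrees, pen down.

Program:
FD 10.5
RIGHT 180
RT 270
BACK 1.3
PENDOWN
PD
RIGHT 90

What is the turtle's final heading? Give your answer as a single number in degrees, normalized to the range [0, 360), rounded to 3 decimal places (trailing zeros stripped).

Answer: 0

Derivation:
Executing turtle program step by step:
Start: pos=(-8,0), heading=180, pen down
FD 10.5: (-8,0) -> (-18.5,0) [heading=180, draw]
RT 180: heading 180 -> 0
RT 270: heading 0 -> 90
BK 1.3: (-18.5,0) -> (-18.5,-1.3) [heading=90, draw]
PD: pen down
PD: pen down
RT 90: heading 90 -> 0
Final: pos=(-18.5,-1.3), heading=0, 2 segment(s) drawn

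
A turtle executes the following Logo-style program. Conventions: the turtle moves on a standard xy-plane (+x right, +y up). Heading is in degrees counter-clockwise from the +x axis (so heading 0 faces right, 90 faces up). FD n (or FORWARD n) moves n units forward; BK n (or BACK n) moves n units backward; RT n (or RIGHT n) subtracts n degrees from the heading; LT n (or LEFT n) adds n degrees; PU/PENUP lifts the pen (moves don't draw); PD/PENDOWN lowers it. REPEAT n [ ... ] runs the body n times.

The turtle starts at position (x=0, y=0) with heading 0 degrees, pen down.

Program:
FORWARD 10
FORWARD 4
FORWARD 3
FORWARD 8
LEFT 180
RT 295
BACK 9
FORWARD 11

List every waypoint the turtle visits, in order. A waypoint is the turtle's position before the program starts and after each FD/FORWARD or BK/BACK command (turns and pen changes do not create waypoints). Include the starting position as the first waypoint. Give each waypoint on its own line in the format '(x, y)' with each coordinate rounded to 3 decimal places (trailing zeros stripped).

Answer: (0, 0)
(10, 0)
(14, 0)
(17, 0)
(25, 0)
(28.804, 8.157)
(24.155, -1.813)

Derivation:
Executing turtle program step by step:
Start: pos=(0,0), heading=0, pen down
FD 10: (0,0) -> (10,0) [heading=0, draw]
FD 4: (10,0) -> (14,0) [heading=0, draw]
FD 3: (14,0) -> (17,0) [heading=0, draw]
FD 8: (17,0) -> (25,0) [heading=0, draw]
LT 180: heading 0 -> 180
RT 295: heading 180 -> 245
BK 9: (25,0) -> (28.804,8.157) [heading=245, draw]
FD 11: (28.804,8.157) -> (24.155,-1.813) [heading=245, draw]
Final: pos=(24.155,-1.813), heading=245, 6 segment(s) drawn
Waypoints (7 total):
(0, 0)
(10, 0)
(14, 0)
(17, 0)
(25, 0)
(28.804, 8.157)
(24.155, -1.813)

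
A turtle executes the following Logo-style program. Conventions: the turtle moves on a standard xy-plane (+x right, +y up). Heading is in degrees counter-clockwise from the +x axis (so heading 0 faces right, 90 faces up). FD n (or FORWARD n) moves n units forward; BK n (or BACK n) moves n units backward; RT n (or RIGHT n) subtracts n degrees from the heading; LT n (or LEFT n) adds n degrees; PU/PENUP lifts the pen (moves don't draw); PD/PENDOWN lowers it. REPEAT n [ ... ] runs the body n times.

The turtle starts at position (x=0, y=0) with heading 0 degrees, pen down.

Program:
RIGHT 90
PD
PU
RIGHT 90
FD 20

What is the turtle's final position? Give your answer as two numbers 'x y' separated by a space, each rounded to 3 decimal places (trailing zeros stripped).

Answer: -20 0

Derivation:
Executing turtle program step by step:
Start: pos=(0,0), heading=0, pen down
RT 90: heading 0 -> 270
PD: pen down
PU: pen up
RT 90: heading 270 -> 180
FD 20: (0,0) -> (-20,0) [heading=180, move]
Final: pos=(-20,0), heading=180, 0 segment(s) drawn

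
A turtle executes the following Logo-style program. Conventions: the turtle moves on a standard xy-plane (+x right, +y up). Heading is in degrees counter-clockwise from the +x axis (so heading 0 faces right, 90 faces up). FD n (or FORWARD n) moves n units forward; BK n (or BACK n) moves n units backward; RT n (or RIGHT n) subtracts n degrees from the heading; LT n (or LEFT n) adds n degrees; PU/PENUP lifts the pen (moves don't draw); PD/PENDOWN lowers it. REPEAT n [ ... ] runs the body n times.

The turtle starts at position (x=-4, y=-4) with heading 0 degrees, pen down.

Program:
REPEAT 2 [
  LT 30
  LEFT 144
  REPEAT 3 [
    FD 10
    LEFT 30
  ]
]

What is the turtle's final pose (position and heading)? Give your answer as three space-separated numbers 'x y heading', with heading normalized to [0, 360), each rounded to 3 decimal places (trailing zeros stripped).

Answer: -37.401 10.871 168

Derivation:
Executing turtle program step by step:
Start: pos=(-4,-4), heading=0, pen down
REPEAT 2 [
  -- iteration 1/2 --
  LT 30: heading 0 -> 30
  LT 144: heading 30 -> 174
  REPEAT 3 [
    -- iteration 1/3 --
    FD 10: (-4,-4) -> (-13.945,-2.955) [heading=174, draw]
    LT 30: heading 174 -> 204
    -- iteration 2/3 --
    FD 10: (-13.945,-2.955) -> (-23.081,-7.022) [heading=204, draw]
    LT 30: heading 204 -> 234
    -- iteration 3/3 --
    FD 10: (-23.081,-7.022) -> (-28.959,-15.112) [heading=234, draw]
    LT 30: heading 234 -> 264
  ]
  -- iteration 2/2 --
  LT 30: heading 264 -> 294
  LT 144: heading 294 -> 78
  REPEAT 3 [
    -- iteration 1/3 --
    FD 10: (-28.959,-15.112) -> (-26.879,-5.331) [heading=78, draw]
    LT 30: heading 78 -> 108
    -- iteration 2/3 --
    FD 10: (-26.879,-5.331) -> (-29.97,4.18) [heading=108, draw]
    LT 30: heading 108 -> 138
    -- iteration 3/3 --
    FD 10: (-29.97,4.18) -> (-37.401,10.871) [heading=138, draw]
    LT 30: heading 138 -> 168
  ]
]
Final: pos=(-37.401,10.871), heading=168, 6 segment(s) drawn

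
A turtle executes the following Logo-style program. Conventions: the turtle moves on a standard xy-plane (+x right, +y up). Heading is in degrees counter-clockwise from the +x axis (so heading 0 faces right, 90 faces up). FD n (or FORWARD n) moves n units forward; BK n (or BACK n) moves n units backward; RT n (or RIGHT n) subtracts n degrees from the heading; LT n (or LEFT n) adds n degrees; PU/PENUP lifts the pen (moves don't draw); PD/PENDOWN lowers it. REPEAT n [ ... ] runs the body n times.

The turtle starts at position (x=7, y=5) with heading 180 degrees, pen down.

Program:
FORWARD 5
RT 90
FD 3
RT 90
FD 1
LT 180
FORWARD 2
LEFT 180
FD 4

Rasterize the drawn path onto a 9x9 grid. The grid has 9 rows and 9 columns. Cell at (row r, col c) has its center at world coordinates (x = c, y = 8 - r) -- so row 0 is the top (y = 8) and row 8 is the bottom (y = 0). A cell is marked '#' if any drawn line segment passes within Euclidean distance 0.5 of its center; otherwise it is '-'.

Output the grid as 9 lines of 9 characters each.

Segment 0: (7,5) -> (2,5)
Segment 1: (2,5) -> (2,8)
Segment 2: (2,8) -> (3,8)
Segment 3: (3,8) -> (1,8)
Segment 4: (1,8) -> (5,8)

Answer: -#####---
--#------
--#------
--######-
---------
---------
---------
---------
---------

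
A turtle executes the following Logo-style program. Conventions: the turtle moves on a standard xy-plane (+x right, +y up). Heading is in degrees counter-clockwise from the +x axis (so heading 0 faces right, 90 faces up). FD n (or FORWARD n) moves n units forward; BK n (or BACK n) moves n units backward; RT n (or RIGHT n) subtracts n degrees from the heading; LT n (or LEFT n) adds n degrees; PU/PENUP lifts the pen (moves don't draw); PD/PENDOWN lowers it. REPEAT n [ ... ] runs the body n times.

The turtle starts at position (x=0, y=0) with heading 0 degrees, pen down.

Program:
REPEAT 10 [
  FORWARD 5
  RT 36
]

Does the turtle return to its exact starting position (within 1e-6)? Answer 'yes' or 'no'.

Executing turtle program step by step:
Start: pos=(0,0), heading=0, pen down
REPEAT 10 [
  -- iteration 1/10 --
  FD 5: (0,0) -> (5,0) [heading=0, draw]
  RT 36: heading 0 -> 324
  -- iteration 2/10 --
  FD 5: (5,0) -> (9.045,-2.939) [heading=324, draw]
  RT 36: heading 324 -> 288
  -- iteration 3/10 --
  FD 5: (9.045,-2.939) -> (10.59,-7.694) [heading=288, draw]
  RT 36: heading 288 -> 252
  -- iteration 4/10 --
  FD 5: (10.59,-7.694) -> (9.045,-12.449) [heading=252, draw]
  RT 36: heading 252 -> 216
  -- iteration 5/10 --
  FD 5: (9.045,-12.449) -> (5,-15.388) [heading=216, draw]
  RT 36: heading 216 -> 180
  -- iteration 6/10 --
  FD 5: (5,-15.388) -> (0,-15.388) [heading=180, draw]
  RT 36: heading 180 -> 144
  -- iteration 7/10 --
  FD 5: (0,-15.388) -> (-4.045,-12.449) [heading=144, draw]
  RT 36: heading 144 -> 108
  -- iteration 8/10 --
  FD 5: (-4.045,-12.449) -> (-5.59,-7.694) [heading=108, draw]
  RT 36: heading 108 -> 72
  -- iteration 9/10 --
  FD 5: (-5.59,-7.694) -> (-4.045,-2.939) [heading=72, draw]
  RT 36: heading 72 -> 36
  -- iteration 10/10 --
  FD 5: (-4.045,-2.939) -> (0,0) [heading=36, draw]
  RT 36: heading 36 -> 0
]
Final: pos=(0,0), heading=0, 10 segment(s) drawn

Start position: (0, 0)
Final position: (0, 0)
Distance = 0; < 1e-6 -> CLOSED

Answer: yes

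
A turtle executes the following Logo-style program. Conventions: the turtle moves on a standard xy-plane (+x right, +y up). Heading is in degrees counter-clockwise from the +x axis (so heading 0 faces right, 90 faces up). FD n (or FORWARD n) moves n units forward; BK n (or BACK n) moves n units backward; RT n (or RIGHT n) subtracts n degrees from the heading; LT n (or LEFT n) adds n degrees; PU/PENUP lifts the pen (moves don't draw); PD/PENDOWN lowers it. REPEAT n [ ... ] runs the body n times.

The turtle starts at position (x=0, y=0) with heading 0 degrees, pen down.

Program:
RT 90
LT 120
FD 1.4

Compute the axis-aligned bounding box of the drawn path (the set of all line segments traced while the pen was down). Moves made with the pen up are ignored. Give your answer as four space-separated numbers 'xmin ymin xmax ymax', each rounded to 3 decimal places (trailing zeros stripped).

Executing turtle program step by step:
Start: pos=(0,0), heading=0, pen down
RT 90: heading 0 -> 270
LT 120: heading 270 -> 30
FD 1.4: (0,0) -> (1.212,0.7) [heading=30, draw]
Final: pos=(1.212,0.7), heading=30, 1 segment(s) drawn

Segment endpoints: x in {0, 1.212}, y in {0, 0.7}
xmin=0, ymin=0, xmax=1.212, ymax=0.7

Answer: 0 0 1.212 0.7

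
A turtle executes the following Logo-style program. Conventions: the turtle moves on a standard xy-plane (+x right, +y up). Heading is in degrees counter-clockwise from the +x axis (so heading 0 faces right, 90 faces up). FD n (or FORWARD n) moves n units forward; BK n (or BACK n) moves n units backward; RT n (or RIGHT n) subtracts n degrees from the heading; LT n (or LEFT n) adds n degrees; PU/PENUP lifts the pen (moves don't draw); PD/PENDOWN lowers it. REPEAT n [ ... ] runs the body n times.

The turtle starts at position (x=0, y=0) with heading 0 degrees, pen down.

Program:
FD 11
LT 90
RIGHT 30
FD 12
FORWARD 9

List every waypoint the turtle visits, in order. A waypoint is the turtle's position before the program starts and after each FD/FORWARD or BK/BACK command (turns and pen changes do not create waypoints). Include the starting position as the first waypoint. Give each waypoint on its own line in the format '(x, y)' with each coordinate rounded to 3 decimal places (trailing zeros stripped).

Answer: (0, 0)
(11, 0)
(17, 10.392)
(21.5, 18.187)

Derivation:
Executing turtle program step by step:
Start: pos=(0,0), heading=0, pen down
FD 11: (0,0) -> (11,0) [heading=0, draw]
LT 90: heading 0 -> 90
RT 30: heading 90 -> 60
FD 12: (11,0) -> (17,10.392) [heading=60, draw]
FD 9: (17,10.392) -> (21.5,18.187) [heading=60, draw]
Final: pos=(21.5,18.187), heading=60, 3 segment(s) drawn
Waypoints (4 total):
(0, 0)
(11, 0)
(17, 10.392)
(21.5, 18.187)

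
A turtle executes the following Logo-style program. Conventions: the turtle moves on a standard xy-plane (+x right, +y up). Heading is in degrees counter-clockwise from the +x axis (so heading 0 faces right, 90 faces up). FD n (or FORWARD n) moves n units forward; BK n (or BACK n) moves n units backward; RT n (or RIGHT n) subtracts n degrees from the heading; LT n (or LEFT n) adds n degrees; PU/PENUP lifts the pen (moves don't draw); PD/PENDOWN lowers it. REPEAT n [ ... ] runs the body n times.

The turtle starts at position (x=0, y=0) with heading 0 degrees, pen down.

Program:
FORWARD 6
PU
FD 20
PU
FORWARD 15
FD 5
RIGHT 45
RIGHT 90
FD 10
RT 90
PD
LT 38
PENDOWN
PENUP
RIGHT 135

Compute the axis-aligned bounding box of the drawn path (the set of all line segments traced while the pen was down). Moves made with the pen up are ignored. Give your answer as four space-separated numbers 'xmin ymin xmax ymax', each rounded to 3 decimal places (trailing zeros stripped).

Executing turtle program step by step:
Start: pos=(0,0), heading=0, pen down
FD 6: (0,0) -> (6,0) [heading=0, draw]
PU: pen up
FD 20: (6,0) -> (26,0) [heading=0, move]
PU: pen up
FD 15: (26,0) -> (41,0) [heading=0, move]
FD 5: (41,0) -> (46,0) [heading=0, move]
RT 45: heading 0 -> 315
RT 90: heading 315 -> 225
FD 10: (46,0) -> (38.929,-7.071) [heading=225, move]
RT 90: heading 225 -> 135
PD: pen down
LT 38: heading 135 -> 173
PD: pen down
PU: pen up
RT 135: heading 173 -> 38
Final: pos=(38.929,-7.071), heading=38, 1 segment(s) drawn

Segment endpoints: x in {0, 6}, y in {0}
xmin=0, ymin=0, xmax=6, ymax=0

Answer: 0 0 6 0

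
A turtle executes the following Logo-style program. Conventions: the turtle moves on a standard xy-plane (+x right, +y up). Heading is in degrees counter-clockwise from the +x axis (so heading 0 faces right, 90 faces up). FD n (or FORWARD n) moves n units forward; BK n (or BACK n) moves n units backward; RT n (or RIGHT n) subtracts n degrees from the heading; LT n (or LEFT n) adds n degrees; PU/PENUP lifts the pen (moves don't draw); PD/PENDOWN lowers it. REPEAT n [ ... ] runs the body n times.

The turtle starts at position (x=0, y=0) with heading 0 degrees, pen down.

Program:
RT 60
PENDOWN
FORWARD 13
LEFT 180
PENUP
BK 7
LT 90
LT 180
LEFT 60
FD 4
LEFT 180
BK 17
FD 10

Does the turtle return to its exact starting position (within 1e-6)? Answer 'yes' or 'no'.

Answer: no

Derivation:
Executing turtle program step by step:
Start: pos=(0,0), heading=0, pen down
RT 60: heading 0 -> 300
PD: pen down
FD 13: (0,0) -> (6.5,-11.258) [heading=300, draw]
LT 180: heading 300 -> 120
PU: pen up
BK 7: (6.5,-11.258) -> (10,-17.321) [heading=120, move]
LT 90: heading 120 -> 210
LT 180: heading 210 -> 30
LT 60: heading 30 -> 90
FD 4: (10,-17.321) -> (10,-13.321) [heading=90, move]
LT 180: heading 90 -> 270
BK 17: (10,-13.321) -> (10,3.679) [heading=270, move]
FD 10: (10,3.679) -> (10,-6.321) [heading=270, move]
Final: pos=(10,-6.321), heading=270, 1 segment(s) drawn

Start position: (0, 0)
Final position: (10, -6.321)
Distance = 11.83; >= 1e-6 -> NOT closed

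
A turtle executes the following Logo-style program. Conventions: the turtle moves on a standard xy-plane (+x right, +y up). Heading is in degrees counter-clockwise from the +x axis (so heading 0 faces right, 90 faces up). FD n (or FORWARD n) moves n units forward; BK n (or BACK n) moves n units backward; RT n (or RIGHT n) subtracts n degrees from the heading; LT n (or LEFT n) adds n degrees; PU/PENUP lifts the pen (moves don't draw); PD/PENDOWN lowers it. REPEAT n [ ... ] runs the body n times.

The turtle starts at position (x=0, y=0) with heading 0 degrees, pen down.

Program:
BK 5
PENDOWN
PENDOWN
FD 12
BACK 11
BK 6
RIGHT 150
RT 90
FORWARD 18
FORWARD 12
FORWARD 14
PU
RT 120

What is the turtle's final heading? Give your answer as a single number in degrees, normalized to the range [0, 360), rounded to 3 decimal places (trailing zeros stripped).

Executing turtle program step by step:
Start: pos=(0,0), heading=0, pen down
BK 5: (0,0) -> (-5,0) [heading=0, draw]
PD: pen down
PD: pen down
FD 12: (-5,0) -> (7,0) [heading=0, draw]
BK 11: (7,0) -> (-4,0) [heading=0, draw]
BK 6: (-4,0) -> (-10,0) [heading=0, draw]
RT 150: heading 0 -> 210
RT 90: heading 210 -> 120
FD 18: (-10,0) -> (-19,15.588) [heading=120, draw]
FD 12: (-19,15.588) -> (-25,25.981) [heading=120, draw]
FD 14: (-25,25.981) -> (-32,38.105) [heading=120, draw]
PU: pen up
RT 120: heading 120 -> 0
Final: pos=(-32,38.105), heading=0, 7 segment(s) drawn

Answer: 0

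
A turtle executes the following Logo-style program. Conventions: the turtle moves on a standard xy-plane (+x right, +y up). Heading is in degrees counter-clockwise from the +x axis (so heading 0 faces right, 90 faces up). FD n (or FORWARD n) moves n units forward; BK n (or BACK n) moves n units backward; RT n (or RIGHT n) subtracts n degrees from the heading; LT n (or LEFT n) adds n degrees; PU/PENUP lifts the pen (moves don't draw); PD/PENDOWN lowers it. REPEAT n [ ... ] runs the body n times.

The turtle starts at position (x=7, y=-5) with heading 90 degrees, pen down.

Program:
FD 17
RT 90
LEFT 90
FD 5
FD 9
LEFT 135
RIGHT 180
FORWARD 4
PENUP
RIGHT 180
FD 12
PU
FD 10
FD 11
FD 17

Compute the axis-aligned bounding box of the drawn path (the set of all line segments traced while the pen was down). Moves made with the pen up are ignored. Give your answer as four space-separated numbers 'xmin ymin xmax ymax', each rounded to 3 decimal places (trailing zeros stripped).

Answer: 7 -5 9.828 28.828

Derivation:
Executing turtle program step by step:
Start: pos=(7,-5), heading=90, pen down
FD 17: (7,-5) -> (7,12) [heading=90, draw]
RT 90: heading 90 -> 0
LT 90: heading 0 -> 90
FD 5: (7,12) -> (7,17) [heading=90, draw]
FD 9: (7,17) -> (7,26) [heading=90, draw]
LT 135: heading 90 -> 225
RT 180: heading 225 -> 45
FD 4: (7,26) -> (9.828,28.828) [heading=45, draw]
PU: pen up
RT 180: heading 45 -> 225
FD 12: (9.828,28.828) -> (1.343,20.343) [heading=225, move]
PU: pen up
FD 10: (1.343,20.343) -> (-5.728,13.272) [heading=225, move]
FD 11: (-5.728,13.272) -> (-13.506,5.494) [heading=225, move]
FD 17: (-13.506,5.494) -> (-25.527,-6.527) [heading=225, move]
Final: pos=(-25.527,-6.527), heading=225, 4 segment(s) drawn

Segment endpoints: x in {7, 7, 7, 9.828}, y in {-5, 12, 17, 26, 28.828}
xmin=7, ymin=-5, xmax=9.828, ymax=28.828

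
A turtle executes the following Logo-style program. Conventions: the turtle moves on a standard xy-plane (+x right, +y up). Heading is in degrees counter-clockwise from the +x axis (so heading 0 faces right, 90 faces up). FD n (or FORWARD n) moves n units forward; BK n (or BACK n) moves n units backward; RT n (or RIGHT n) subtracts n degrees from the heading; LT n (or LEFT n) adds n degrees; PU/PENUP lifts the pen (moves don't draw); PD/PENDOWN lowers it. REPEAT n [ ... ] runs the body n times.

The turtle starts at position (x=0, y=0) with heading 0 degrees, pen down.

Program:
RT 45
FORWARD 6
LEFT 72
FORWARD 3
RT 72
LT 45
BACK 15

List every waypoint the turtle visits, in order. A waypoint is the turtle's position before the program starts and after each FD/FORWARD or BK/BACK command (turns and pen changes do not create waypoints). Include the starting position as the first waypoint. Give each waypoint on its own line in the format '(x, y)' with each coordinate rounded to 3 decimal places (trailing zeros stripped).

Answer: (0, 0)
(4.243, -4.243)
(6.916, -2.881)
(-8.084, -2.881)

Derivation:
Executing turtle program step by step:
Start: pos=(0,0), heading=0, pen down
RT 45: heading 0 -> 315
FD 6: (0,0) -> (4.243,-4.243) [heading=315, draw]
LT 72: heading 315 -> 27
FD 3: (4.243,-4.243) -> (6.916,-2.881) [heading=27, draw]
RT 72: heading 27 -> 315
LT 45: heading 315 -> 0
BK 15: (6.916,-2.881) -> (-8.084,-2.881) [heading=0, draw]
Final: pos=(-8.084,-2.881), heading=0, 3 segment(s) drawn
Waypoints (4 total):
(0, 0)
(4.243, -4.243)
(6.916, -2.881)
(-8.084, -2.881)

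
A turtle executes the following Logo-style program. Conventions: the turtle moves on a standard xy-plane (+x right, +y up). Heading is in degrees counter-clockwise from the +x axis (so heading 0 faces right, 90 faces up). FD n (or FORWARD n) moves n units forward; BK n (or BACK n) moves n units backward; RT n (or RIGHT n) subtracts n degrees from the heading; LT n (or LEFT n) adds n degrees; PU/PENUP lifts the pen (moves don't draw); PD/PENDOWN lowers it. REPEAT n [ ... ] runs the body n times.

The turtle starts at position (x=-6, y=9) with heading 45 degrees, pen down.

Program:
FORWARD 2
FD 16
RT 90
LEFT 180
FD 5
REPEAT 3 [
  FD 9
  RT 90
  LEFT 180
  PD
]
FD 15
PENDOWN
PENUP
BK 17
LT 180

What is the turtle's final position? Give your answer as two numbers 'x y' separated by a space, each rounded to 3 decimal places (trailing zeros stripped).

Executing turtle program step by step:
Start: pos=(-6,9), heading=45, pen down
FD 2: (-6,9) -> (-4.586,10.414) [heading=45, draw]
FD 16: (-4.586,10.414) -> (6.728,21.728) [heading=45, draw]
RT 90: heading 45 -> 315
LT 180: heading 315 -> 135
FD 5: (6.728,21.728) -> (3.192,25.263) [heading=135, draw]
REPEAT 3 [
  -- iteration 1/3 --
  FD 9: (3.192,25.263) -> (-3.172,31.627) [heading=135, draw]
  RT 90: heading 135 -> 45
  LT 180: heading 45 -> 225
  PD: pen down
  -- iteration 2/3 --
  FD 9: (-3.172,31.627) -> (-9.536,25.263) [heading=225, draw]
  RT 90: heading 225 -> 135
  LT 180: heading 135 -> 315
  PD: pen down
  -- iteration 3/3 --
  FD 9: (-9.536,25.263) -> (-3.172,18.899) [heading=315, draw]
  RT 90: heading 315 -> 225
  LT 180: heading 225 -> 45
  PD: pen down
]
FD 15: (-3.172,18.899) -> (7.435,29.506) [heading=45, draw]
PD: pen down
PU: pen up
BK 17: (7.435,29.506) -> (-4.586,17.485) [heading=45, move]
LT 180: heading 45 -> 225
Final: pos=(-4.586,17.485), heading=225, 7 segment(s) drawn

Answer: -4.586 17.485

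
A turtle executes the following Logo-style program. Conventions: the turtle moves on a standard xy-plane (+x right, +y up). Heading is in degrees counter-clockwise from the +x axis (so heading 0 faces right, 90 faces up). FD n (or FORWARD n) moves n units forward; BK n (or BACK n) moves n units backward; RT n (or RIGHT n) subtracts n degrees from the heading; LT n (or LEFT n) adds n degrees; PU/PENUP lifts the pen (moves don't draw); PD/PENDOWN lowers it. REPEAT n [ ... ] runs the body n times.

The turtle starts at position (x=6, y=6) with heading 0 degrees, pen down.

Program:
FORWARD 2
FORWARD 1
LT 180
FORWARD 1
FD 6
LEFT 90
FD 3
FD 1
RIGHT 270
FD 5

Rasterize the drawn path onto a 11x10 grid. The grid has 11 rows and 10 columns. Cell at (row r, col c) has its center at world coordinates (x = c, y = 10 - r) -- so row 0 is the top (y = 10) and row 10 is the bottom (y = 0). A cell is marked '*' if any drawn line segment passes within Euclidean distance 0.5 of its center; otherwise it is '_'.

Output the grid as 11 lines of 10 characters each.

Segment 0: (6,6) -> (8,6)
Segment 1: (8,6) -> (9,6)
Segment 2: (9,6) -> (8,6)
Segment 3: (8,6) -> (2,6)
Segment 4: (2,6) -> (2,3)
Segment 5: (2,3) -> (2,2)
Segment 6: (2,2) -> (7,2)

Answer: __________
__________
__________
__________
__********
__*_______
__*_______
__*_______
__******__
__________
__________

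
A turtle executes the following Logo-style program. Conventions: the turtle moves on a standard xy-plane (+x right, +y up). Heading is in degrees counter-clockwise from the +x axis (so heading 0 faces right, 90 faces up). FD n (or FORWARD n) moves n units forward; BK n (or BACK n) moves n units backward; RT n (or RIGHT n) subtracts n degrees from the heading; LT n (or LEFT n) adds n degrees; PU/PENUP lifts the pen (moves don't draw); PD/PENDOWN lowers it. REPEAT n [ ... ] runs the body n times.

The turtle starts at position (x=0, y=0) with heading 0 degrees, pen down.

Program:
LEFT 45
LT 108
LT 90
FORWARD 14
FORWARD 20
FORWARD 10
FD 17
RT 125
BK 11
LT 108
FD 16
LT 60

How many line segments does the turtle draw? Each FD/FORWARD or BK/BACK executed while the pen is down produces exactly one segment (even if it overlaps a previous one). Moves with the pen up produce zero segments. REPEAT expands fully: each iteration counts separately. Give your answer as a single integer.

Executing turtle program step by step:
Start: pos=(0,0), heading=0, pen down
LT 45: heading 0 -> 45
LT 108: heading 45 -> 153
LT 90: heading 153 -> 243
FD 14: (0,0) -> (-6.356,-12.474) [heading=243, draw]
FD 20: (-6.356,-12.474) -> (-15.436,-30.294) [heading=243, draw]
FD 10: (-15.436,-30.294) -> (-19.976,-39.204) [heading=243, draw]
FD 17: (-19.976,-39.204) -> (-27.693,-54.351) [heading=243, draw]
RT 125: heading 243 -> 118
BK 11: (-27.693,-54.351) -> (-22.529,-64.064) [heading=118, draw]
LT 108: heading 118 -> 226
FD 16: (-22.529,-64.064) -> (-33.644,-75.573) [heading=226, draw]
LT 60: heading 226 -> 286
Final: pos=(-33.644,-75.573), heading=286, 6 segment(s) drawn
Segments drawn: 6

Answer: 6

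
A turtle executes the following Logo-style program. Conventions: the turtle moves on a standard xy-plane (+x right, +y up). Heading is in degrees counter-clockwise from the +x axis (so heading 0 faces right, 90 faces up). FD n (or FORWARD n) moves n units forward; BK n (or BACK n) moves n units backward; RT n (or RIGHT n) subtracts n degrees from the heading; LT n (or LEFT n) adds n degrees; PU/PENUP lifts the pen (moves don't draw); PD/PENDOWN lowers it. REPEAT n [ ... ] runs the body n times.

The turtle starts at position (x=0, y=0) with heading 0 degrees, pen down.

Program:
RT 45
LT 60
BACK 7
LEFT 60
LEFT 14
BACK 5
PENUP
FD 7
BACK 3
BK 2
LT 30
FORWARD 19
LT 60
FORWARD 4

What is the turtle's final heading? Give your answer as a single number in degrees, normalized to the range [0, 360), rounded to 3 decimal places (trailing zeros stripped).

Answer: 179

Derivation:
Executing turtle program step by step:
Start: pos=(0,0), heading=0, pen down
RT 45: heading 0 -> 315
LT 60: heading 315 -> 15
BK 7: (0,0) -> (-6.761,-1.812) [heading=15, draw]
LT 60: heading 15 -> 75
LT 14: heading 75 -> 89
BK 5: (-6.761,-1.812) -> (-6.849,-6.811) [heading=89, draw]
PU: pen up
FD 7: (-6.849,-6.811) -> (-6.727,0.188) [heading=89, move]
BK 3: (-6.727,0.188) -> (-6.779,-2.812) [heading=89, move]
BK 2: (-6.779,-2.812) -> (-6.814,-4.811) [heading=89, move]
LT 30: heading 89 -> 119
FD 19: (-6.814,-4.811) -> (-16.025,11.806) [heading=119, move]
LT 60: heading 119 -> 179
FD 4: (-16.025,11.806) -> (-20.025,11.876) [heading=179, move]
Final: pos=(-20.025,11.876), heading=179, 2 segment(s) drawn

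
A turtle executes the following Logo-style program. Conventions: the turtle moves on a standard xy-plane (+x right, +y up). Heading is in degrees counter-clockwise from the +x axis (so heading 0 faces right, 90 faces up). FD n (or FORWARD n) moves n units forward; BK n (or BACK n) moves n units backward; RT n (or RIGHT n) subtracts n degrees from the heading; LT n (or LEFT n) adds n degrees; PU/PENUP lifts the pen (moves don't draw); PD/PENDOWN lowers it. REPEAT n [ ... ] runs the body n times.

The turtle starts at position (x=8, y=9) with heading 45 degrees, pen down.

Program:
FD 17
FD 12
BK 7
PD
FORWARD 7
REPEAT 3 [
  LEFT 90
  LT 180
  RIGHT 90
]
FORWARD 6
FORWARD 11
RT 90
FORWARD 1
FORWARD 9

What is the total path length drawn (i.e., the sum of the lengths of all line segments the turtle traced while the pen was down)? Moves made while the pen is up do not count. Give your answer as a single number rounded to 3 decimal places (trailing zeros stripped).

Answer: 70

Derivation:
Executing turtle program step by step:
Start: pos=(8,9), heading=45, pen down
FD 17: (8,9) -> (20.021,21.021) [heading=45, draw]
FD 12: (20.021,21.021) -> (28.506,29.506) [heading=45, draw]
BK 7: (28.506,29.506) -> (23.556,24.556) [heading=45, draw]
PD: pen down
FD 7: (23.556,24.556) -> (28.506,29.506) [heading=45, draw]
REPEAT 3 [
  -- iteration 1/3 --
  LT 90: heading 45 -> 135
  LT 180: heading 135 -> 315
  RT 90: heading 315 -> 225
  -- iteration 2/3 --
  LT 90: heading 225 -> 315
  LT 180: heading 315 -> 135
  RT 90: heading 135 -> 45
  -- iteration 3/3 --
  LT 90: heading 45 -> 135
  LT 180: heading 135 -> 315
  RT 90: heading 315 -> 225
]
FD 6: (28.506,29.506) -> (24.263,25.263) [heading=225, draw]
FD 11: (24.263,25.263) -> (16.485,17.485) [heading=225, draw]
RT 90: heading 225 -> 135
FD 1: (16.485,17.485) -> (15.778,18.192) [heading=135, draw]
FD 9: (15.778,18.192) -> (9.414,24.556) [heading=135, draw]
Final: pos=(9.414,24.556), heading=135, 8 segment(s) drawn

Segment lengths:
  seg 1: (8,9) -> (20.021,21.021), length = 17
  seg 2: (20.021,21.021) -> (28.506,29.506), length = 12
  seg 3: (28.506,29.506) -> (23.556,24.556), length = 7
  seg 4: (23.556,24.556) -> (28.506,29.506), length = 7
  seg 5: (28.506,29.506) -> (24.263,25.263), length = 6
  seg 6: (24.263,25.263) -> (16.485,17.485), length = 11
  seg 7: (16.485,17.485) -> (15.778,18.192), length = 1
  seg 8: (15.778,18.192) -> (9.414,24.556), length = 9
Total = 70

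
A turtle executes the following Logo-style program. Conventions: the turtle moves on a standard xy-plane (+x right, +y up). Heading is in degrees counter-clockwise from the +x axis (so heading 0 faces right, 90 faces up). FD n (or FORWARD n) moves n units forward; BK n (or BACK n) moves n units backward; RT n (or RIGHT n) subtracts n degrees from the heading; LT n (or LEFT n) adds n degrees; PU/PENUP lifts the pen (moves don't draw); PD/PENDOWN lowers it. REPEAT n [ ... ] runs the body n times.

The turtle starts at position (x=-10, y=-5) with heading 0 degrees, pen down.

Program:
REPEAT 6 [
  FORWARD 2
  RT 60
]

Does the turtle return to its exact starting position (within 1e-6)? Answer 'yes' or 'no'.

Executing turtle program step by step:
Start: pos=(-10,-5), heading=0, pen down
REPEAT 6 [
  -- iteration 1/6 --
  FD 2: (-10,-5) -> (-8,-5) [heading=0, draw]
  RT 60: heading 0 -> 300
  -- iteration 2/6 --
  FD 2: (-8,-5) -> (-7,-6.732) [heading=300, draw]
  RT 60: heading 300 -> 240
  -- iteration 3/6 --
  FD 2: (-7,-6.732) -> (-8,-8.464) [heading=240, draw]
  RT 60: heading 240 -> 180
  -- iteration 4/6 --
  FD 2: (-8,-8.464) -> (-10,-8.464) [heading=180, draw]
  RT 60: heading 180 -> 120
  -- iteration 5/6 --
  FD 2: (-10,-8.464) -> (-11,-6.732) [heading=120, draw]
  RT 60: heading 120 -> 60
  -- iteration 6/6 --
  FD 2: (-11,-6.732) -> (-10,-5) [heading=60, draw]
  RT 60: heading 60 -> 0
]
Final: pos=(-10,-5), heading=0, 6 segment(s) drawn

Start position: (-10, -5)
Final position: (-10, -5)
Distance = 0; < 1e-6 -> CLOSED

Answer: yes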